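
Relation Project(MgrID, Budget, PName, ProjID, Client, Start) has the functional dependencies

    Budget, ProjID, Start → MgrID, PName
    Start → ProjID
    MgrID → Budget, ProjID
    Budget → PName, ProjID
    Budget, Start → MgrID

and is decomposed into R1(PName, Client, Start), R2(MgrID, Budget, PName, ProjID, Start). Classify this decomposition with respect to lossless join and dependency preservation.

Lossless test: (PName, Start)⁺ = {PName, ProjID, Start}, which is a superkey of neither fragment — lossy.
Dependency preservation: every FD's attributes lie within a single fragment, so each can be enforced locally — preserved.

lossy but dependency-preserving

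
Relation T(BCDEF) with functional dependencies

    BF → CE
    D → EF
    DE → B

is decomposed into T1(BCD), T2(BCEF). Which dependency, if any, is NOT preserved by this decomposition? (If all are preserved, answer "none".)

D → EF

Check D → EF: no single fragment contains all of {DEF}, and the restricted closure of {D} across the fragments never reaches {EF}.
BF → CE is preserved.
DE → B is preserved.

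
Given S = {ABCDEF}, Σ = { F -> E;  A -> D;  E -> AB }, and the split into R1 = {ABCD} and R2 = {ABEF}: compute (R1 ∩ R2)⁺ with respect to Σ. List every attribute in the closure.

R1 ∩ R2 = {AB}.
A → D applies, adding D
Closure: {ABD}.

ABD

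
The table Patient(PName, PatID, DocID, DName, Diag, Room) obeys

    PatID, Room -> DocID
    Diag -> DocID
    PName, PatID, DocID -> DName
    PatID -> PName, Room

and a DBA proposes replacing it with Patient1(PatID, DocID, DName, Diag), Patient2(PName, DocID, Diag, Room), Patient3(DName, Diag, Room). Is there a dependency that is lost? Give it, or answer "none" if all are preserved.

Check PatID → PName, Room: no single fragment contains all of {PName, PatID, Room}, and the restricted closure of {PatID} across the fragments never reaches {PName, Room}.
PatID, Room → DocID is preserved.
Diag → DocID is preserved.
PName, PatID, DocID → DName is preserved.

PatID -> PName, Room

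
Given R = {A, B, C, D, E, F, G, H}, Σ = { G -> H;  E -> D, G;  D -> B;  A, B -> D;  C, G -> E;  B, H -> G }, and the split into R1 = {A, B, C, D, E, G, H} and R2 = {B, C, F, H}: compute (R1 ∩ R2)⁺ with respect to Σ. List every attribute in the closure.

B, C, D, E, G, H

R1 ∩ R2 = {B, C, H}.
B, H → G applies, adding G
C, G → E applies, adding E
E → D, G applies, adding D
Closure: {B, C, D, E, G, H}.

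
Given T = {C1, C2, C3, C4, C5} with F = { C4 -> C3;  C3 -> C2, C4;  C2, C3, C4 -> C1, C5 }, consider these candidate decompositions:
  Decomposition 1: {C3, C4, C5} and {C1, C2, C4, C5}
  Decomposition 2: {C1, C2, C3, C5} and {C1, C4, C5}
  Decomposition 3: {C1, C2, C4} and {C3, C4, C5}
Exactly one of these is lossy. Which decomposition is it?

Decomposition 2

Decomposition 1: common = {C4, C5}, closure = {C1, C2, C3, C4, C5} → lossless.
Decomposition 2: common = {C1, C5}, closure = {C1, C5} → lossy.
Decomposition 3: common = {C4}, closure = {C1, C2, C3, C4, C5} → lossless.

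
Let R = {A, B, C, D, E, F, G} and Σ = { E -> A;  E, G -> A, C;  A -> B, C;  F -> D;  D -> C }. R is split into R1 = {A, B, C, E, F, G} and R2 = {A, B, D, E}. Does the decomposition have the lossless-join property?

No

Common attributes: R1 ∩ R2 = {A, B, E}.
Closure of {A, B, E}: A → B, C applies, adding C. So (A, B, E)⁺ = {A, B, C, E}.
The closure contains neither all of R1 = {A, B, C, E, F, G} nor all of R2 = {A, B, D, E}, so the common attributes are not a superkey of either fragment. The join is lossy.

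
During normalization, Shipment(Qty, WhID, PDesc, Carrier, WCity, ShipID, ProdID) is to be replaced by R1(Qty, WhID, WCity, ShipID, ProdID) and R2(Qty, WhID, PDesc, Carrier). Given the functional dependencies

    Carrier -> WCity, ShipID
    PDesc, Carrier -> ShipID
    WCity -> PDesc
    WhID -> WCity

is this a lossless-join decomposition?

No

Common attributes: R1 ∩ R2 = {Qty, WhID}.
Closure of {Qty, WhID}: WhID → WCity applies, adding WCity; WCity → PDesc applies, adding PDesc. So (Qty, WhID)⁺ = {Qty, WhID, PDesc, WCity}.
The closure contains neither all of R1 = {Qty, WhID, WCity, ShipID, ProdID} nor all of R2 = {Qty, WhID, PDesc, Carrier}, so the common attributes are not a superkey of either fragment. The join is lossy.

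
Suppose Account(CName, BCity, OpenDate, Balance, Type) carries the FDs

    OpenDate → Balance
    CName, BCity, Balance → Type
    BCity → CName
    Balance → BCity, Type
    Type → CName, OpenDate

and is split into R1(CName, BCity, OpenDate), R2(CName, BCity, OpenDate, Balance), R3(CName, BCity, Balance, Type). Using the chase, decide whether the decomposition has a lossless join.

Yes

Chase test. Columns are CName, BCity, OpenDate, Balance, Type; row i has aⱼ where attribute j ∈ Ri, else bᵢⱼ.
Initial tableau (one row per fragment):
  row 1: a1 a2 a3 b14 b15
  row 2: a1 a2 a3 a4 b25
  row 3: a1 a2 b33 a4 a5
Rows 1 and 2 agree on OpenDate; apply OpenDate→Balance and equate their Balance entries.
Rows 1 and 2 agree on CName, BCity, Balance; apply CName, BCity, Balance→Type and equate their Type entries.
Rows 1 and 3 agree on CName, BCity, Balance; apply CName, BCity, Balance→Type and equate their Type entries.
Rows 1 and 3 agree on Type; apply Type→CName, OpenDate and equate their CName, OpenDate entries.
Row 1 is now all distinguished symbols — the join is lossless.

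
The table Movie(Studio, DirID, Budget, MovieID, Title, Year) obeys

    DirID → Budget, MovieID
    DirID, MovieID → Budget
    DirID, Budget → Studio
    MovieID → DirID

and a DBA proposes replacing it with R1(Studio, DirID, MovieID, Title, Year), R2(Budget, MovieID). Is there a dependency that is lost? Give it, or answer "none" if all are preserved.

none

DirID → Budget, MovieID: restricted closure across fragments reaches Budget, MovieID.
DirID, MovieID → Budget: restricted closure across fragments reaches Budget.
DirID, Budget → Studio: restricted closure across fragments reaches Studio.
MovieID → DirID lies within R1.
Every dependency is enforceable on the fragments, so the decomposition is dependency-preserving.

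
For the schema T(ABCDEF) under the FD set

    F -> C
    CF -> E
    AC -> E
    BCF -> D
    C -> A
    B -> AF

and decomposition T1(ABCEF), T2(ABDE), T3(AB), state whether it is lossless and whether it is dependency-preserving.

lossless and dependency-preserving

Lossless test (chase): Rows 1 and 2 agree on B; apply B→AF and equate their AF entries. Rows 1 and 3 agree on B; apply B→AF and equate their AF entries. Rows 1 and 2 agree on F; apply F→C and equate their C entries. Rows 1 and 3 agree on F; apply F→C and equate their C entries. Rows 1 and 3 agree on CF; apply CF→E and equate their E entries. Rows 1 and 2 agree on BCF; apply BCF→D and equate their D entries. Rows 1 and 3 agree on BCF; apply BCF→D and equate their D entries. Row 1 is now all distinguished symbols — the join is lossless.
Dependency preservation: BCF → D is not contained in any single fragment, but the restricted closure of its left-hand side across the fragments still reaches the right-hand side; the remaining FDs each lie inside some fragment. All dependencies are preserved.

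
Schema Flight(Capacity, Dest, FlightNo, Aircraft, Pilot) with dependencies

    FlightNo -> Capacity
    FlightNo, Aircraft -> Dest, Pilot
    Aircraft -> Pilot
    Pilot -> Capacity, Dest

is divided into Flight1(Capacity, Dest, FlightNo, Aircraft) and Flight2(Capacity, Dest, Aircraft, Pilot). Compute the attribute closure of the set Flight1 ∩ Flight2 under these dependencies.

Capacity, Dest, Aircraft, Pilot

Flight1 ∩ Flight2 = {Capacity, Dest, Aircraft}.
Aircraft → Pilot applies, adding Pilot
Closure: {Capacity, Dest, Aircraft, Pilot}.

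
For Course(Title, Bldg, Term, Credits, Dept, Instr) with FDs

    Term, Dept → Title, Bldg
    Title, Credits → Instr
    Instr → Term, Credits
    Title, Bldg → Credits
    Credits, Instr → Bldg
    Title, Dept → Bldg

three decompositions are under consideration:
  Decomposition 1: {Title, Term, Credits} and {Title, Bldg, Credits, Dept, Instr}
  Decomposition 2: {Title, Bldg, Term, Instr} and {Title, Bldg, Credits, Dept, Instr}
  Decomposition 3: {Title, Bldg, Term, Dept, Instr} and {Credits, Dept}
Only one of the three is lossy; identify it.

Decomposition 1: common = {Title, Credits}, closure = {Title, Bldg, Term, Credits, Instr} → lossless.
Decomposition 2: common = {Title, Bldg, Instr}, closure = {Title, Bldg, Term, Credits, Instr} → lossless.
Decomposition 3: common = {Dept}, closure = {Dept} → lossy.

Decomposition 3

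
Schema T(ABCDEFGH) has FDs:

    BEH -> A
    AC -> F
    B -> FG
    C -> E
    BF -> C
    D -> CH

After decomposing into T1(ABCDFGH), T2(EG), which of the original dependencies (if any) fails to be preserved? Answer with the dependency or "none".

Check C → E: no single fragment contains all of {CE}, and the restricted closure of {C} across the fragments never reaches {E}.
BEH → A is preserved.
AC → F is preserved.
B → FG is preserved.
BF → C is preserved.
D → CH is preserved.

C -> E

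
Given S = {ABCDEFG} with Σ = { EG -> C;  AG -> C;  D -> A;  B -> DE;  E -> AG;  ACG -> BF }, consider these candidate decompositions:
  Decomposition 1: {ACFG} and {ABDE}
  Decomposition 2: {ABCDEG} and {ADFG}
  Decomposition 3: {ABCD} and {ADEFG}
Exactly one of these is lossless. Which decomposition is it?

Decomposition 2

Decomposition 1: common = {A}, closure = {A} → lossy.
Decomposition 2: common = {ADG}, closure = {ABCDEFG} → lossless.
Decomposition 3: common = {AD}, closure = {AD} → lossy.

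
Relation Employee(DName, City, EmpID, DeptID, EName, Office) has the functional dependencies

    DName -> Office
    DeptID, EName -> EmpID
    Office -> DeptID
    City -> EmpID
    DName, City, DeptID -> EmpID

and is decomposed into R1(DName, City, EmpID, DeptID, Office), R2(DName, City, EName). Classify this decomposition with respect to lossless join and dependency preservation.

Lossless test: (DName, City)⁺ = {DName, City, EmpID, DeptID, Office}, which contains all of one fragment — lossless.
Dependency preservation: the restricted closure of {DeptID, EName} across the fragments never reaches {EmpID}, so DeptID, EName → EmpID cannot be enforced without a join — not preserved.

lossless but not dependency-preserving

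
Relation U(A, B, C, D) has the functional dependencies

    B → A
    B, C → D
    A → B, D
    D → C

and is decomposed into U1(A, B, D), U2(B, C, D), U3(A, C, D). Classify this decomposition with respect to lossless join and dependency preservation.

lossless and dependency-preserving

Lossless test (chase): Rows 1 and 2 agree on B; apply B→A and equate their A entries. Rows 1 and 3 agree on A; apply A→B, D and equate their B, D entries. Rows 1 and 2 agree on D; apply D→C and equate their C entries. Row 1 is now all distinguished symbols — the join is lossless.
Dependency preservation: every FD's attributes lie within a single fragment, so each can be enforced locally — preserved.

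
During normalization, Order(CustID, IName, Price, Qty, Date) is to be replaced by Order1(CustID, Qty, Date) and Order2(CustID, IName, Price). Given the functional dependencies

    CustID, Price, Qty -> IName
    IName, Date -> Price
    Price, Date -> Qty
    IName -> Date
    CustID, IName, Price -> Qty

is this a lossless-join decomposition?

Common attributes: Order1 ∩ Order2 = {CustID}.
No dependency enlarges {CustID}, so (CustID)⁺ = {CustID}.
The closure contains neither all of Order1 = {CustID, Qty, Date} nor all of Order2 = {CustID, IName, Price}, so the common attributes are not a superkey of either fragment. The join is lossy.

No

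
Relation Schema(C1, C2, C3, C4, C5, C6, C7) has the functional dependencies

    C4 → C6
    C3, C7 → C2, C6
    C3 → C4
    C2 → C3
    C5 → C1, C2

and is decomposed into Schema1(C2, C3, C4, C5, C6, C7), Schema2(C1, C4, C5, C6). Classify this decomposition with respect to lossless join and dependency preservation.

lossless and dependency-preserving

Lossless test: (C4, C5, C6)⁺ = {C1, C2, C3, C4, C5, C6}, which contains all of one fragment — lossless.
Dependency preservation: C5 → C1, C2 is not contained in any single fragment, but the restricted closure of its left-hand side across the fragments still reaches the right-hand side; the remaining FDs each lie inside some fragment. All dependencies are preserved.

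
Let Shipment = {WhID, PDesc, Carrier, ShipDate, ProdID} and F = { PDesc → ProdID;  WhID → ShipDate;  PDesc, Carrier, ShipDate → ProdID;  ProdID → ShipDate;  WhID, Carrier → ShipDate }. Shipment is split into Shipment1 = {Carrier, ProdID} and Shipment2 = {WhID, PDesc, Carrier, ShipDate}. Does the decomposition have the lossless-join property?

Common attributes: Shipment1 ∩ Shipment2 = {Carrier}.
No dependency enlarges {Carrier}, so (Carrier)⁺ = {Carrier}.
The closure contains neither all of Shipment1 = {Carrier, ProdID} nor all of Shipment2 = {WhID, PDesc, Carrier, ShipDate}, so the common attributes are not a superkey of either fragment. The join is lossy.

No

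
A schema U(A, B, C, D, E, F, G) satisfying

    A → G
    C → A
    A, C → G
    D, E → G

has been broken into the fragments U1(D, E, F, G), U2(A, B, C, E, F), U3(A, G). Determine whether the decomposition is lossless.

No

Chase test. Columns are A, B, C, D, E, F, G; row i has aⱼ where attribute j ∈ Ui, else bᵢⱼ.
Initial tableau (one row per fragment):
  row 1: b11 b12 b13 a4 a5 a6 a7
  row 2: a1 a2 a3 b24 a5 a6 b27
  row 3: a1 b32 b33 b34 b35 b36 a7
Rows 2 and 3 agree on A; apply A→G and equate their G entries.
No row becomes fully distinguished — the join is lossy.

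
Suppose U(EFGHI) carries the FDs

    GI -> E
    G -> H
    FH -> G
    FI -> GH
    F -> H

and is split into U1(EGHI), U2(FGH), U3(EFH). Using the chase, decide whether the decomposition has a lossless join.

No

Chase test. Columns are EFGHI; row i has aⱼ where attribute j ∈ Ui, else bᵢⱼ.
Initial tableau (one row per fragment):
  row 1: a1 b12 a3 a4 a5
  row 2: b21 a2 a3 a4 b25
  row 3: a1 a2 b33 a4 b35
Rows 2 and 3 agree on FH; apply FH→G and equate their G entries.
No row becomes fully distinguished — the join is lossy.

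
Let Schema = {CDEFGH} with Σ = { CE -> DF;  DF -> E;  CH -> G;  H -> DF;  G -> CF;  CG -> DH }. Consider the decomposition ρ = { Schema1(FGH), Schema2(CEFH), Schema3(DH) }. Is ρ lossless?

Chase test. Columns are CDEFGH; row i has aⱼ where attribute j ∈ Schemai, else bᵢⱼ.
Initial tableau (one row per fragment):
  row 1: b11 b12 b13 a4 a5 a6
  row 2: a1 b22 a3 a4 b25 a6
  row 3: b31 a2 b33 b34 b35 a6
Rows 1 and 2 agree on H; apply H→DF and equate their DF entries.
Rows 1 and 3 agree on H; apply H→DF and equate their DF entries.
Rows 1 and 2 agree on DF; apply DF→E and equate their E entries.
Rows 1 and 3 agree on DF; apply DF→E and equate their E entries.
No row becomes fully distinguished — the join is lossy.

No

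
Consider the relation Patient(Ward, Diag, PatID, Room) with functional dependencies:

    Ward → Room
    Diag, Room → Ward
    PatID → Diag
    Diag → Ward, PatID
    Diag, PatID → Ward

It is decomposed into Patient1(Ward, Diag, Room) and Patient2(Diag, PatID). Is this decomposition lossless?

Yes

Common attributes: Patient1 ∩ Patient2 = {Diag}.
Closure of {Diag}: Diag → Ward, PatID applies, adding Ward, PatID; Ward → Room applies, adding Room. So (Diag)⁺ = {Ward, Diag, PatID, Room}.
This closure contains every attribute of Patient1, so Patient1 ∩ Patient2 → Patient1. The join is lossless.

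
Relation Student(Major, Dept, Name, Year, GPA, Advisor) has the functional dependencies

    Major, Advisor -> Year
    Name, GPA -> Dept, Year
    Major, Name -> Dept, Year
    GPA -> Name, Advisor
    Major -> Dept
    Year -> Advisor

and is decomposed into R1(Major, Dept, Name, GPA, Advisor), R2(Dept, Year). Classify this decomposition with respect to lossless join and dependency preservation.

lossy and not dependency-preserving

Lossless test: (Dept)⁺ = {Dept}, which is a superkey of neither fragment — lossy.
Dependency preservation: the restricted closure of {Major, Advisor} across the fragments never reaches {Year}, so Major, Advisor → Year cannot be enforced without a join — not preserved.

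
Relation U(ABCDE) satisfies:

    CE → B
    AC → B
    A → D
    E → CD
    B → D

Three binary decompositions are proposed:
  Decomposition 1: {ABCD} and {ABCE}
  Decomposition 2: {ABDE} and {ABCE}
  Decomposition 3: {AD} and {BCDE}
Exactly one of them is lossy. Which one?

Decomposition 3

Decomposition 1: common = {ABC}, closure = {ABCD} → lossless.
Decomposition 2: common = {ABE}, closure = {ABCDE} → lossless.
Decomposition 3: common = {D}, closure = {D} → lossy.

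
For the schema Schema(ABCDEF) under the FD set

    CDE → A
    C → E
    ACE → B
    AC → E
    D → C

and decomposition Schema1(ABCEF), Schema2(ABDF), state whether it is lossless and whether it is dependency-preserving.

lossy and not dependency-preserving

Lossless test: (ABF)⁺ = {ABF}, which is a superkey of neither fragment — lossy.
Dependency preservation: the restricted closure of {D} across the fragments never reaches {C}, so D → C cannot be enforced without a join — not preserved.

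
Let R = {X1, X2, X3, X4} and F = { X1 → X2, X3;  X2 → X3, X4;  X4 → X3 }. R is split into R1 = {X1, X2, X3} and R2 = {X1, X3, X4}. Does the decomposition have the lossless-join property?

Yes

Common attributes: R1 ∩ R2 = {X1, X3}.
Closure of {X1, X3}: X1 → X2, X3 applies, adding X2; X2 → X3, X4 applies, adding X4. So (X1, X3)⁺ = {X1, X2, X3, X4}.
This closure contains every attribute of R1, so R1 ∩ R2 → R1. The join is lossless.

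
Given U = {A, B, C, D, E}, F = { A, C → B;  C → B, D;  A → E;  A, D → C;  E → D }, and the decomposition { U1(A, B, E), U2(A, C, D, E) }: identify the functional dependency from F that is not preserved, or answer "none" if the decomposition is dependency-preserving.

C → B, D

Check C → B, D: no single fragment contains all of {B, C, D}, and the restricted closure of {C} across the fragments never reaches {B, D}.
A, C → B is preserved.
A → E is preserved.
A, D → C is preserved.
E → D is preserved.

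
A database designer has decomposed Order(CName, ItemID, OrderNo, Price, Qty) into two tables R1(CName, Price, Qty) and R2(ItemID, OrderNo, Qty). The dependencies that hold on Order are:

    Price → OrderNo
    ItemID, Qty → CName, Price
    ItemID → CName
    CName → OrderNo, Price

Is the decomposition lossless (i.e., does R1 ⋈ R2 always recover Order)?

No

Common attributes: R1 ∩ R2 = {Qty}.
No dependency enlarges {Qty}, so (Qty)⁺ = {Qty}.
The closure contains neither all of R1 = {CName, Price, Qty} nor all of R2 = {ItemID, OrderNo, Qty}, so the common attributes are not a superkey of either fragment. The join is lossy.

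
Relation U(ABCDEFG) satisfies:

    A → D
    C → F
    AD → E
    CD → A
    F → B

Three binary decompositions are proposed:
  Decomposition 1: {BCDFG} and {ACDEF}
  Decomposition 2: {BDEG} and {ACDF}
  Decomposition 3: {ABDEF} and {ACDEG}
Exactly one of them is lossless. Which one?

Decomposition 1

Decomposition 1: common = {CDF}, closure = {ABCDEF} → lossless.
Decomposition 2: common = {D}, closure = {D} → lossy.
Decomposition 3: common = {ADE}, closure = {ADE} → lossy.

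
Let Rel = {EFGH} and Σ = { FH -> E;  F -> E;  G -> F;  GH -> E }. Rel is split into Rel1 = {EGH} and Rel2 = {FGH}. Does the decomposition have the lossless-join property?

Yes

Common attributes: Rel1 ∩ Rel2 = {GH}.
Closure of {GH}: G → F applies, adding F; GH → E applies, adding E. So (GH)⁺ = {EFGH}.
This closure contains every attribute of Rel1, so Rel1 ∩ Rel2 → Rel1. The join is lossless.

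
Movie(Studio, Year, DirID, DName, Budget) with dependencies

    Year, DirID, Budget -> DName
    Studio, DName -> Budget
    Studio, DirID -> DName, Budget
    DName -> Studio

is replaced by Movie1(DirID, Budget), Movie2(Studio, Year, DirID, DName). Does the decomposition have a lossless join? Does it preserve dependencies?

Lossless test: (DirID)⁺ = {DirID}, which is a superkey of neither fragment — lossy.
Dependency preservation: the restricted closure of {Year, DirID, Budget} across the fragments never reaches {DName}, so Year, DirID, Budget → DName cannot be enforced without a join — not preserved.

lossy and not dependency-preserving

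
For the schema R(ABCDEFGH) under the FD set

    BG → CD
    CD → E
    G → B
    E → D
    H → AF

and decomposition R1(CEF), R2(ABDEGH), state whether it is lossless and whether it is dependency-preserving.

Lossless test: (E)⁺ = {DE}, which is a superkey of neither fragment — lossy.
Dependency preservation: the restricted closure of {BG} across the fragments never reaches {CD}, so BG → CD cannot be enforced without a join — not preserved.

lossy and not dependency-preserving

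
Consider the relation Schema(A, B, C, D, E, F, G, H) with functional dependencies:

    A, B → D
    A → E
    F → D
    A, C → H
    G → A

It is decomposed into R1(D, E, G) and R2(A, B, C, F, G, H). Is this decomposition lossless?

Common attributes: R1 ∩ R2 = {G}.
Closure of {G}: G → A applies, adding A; A → E applies, adding E. So (G)⁺ = {A, E, G}.
The closure contains neither all of R1 = {D, E, G} nor all of R2 = {A, B, C, F, G, H}, so the common attributes are not a superkey of either fragment. The join is lossy.

No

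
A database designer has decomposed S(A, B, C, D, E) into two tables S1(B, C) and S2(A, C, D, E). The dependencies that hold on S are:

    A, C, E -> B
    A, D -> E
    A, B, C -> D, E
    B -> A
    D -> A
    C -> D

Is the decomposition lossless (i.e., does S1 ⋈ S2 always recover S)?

Yes

Common attributes: S1 ∩ S2 = {C}.
Closure of {C}: C → D applies, adding D; D → A applies, adding A; A, D → E applies, adding E; A, C, E → B applies, adding B. So (C)⁺ = {A, B, C, D, E}.
This closure contains every attribute of S1, so S1 ∩ S2 → S1. The join is lossless.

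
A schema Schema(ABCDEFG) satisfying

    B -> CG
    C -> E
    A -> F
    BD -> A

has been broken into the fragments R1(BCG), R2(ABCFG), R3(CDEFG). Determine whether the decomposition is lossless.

No

Chase test. Columns are ABCDEFG; row i has aⱼ where attribute j ∈ Ri, else bᵢⱼ.
Initial tableau (one row per fragment):
  row 1: b11 a2 a3 b14 b15 b16 a7
  row 2: a1 a2 a3 b24 b25 a6 a7
  row 3: b31 b32 a3 a4 a5 a6 a7
Rows 1 and 2 agree on C; apply C→E and equate their E entries.
Rows 1 and 3 agree on C; apply C→E and equate their E entries.
No row becomes fully distinguished — the join is lossy.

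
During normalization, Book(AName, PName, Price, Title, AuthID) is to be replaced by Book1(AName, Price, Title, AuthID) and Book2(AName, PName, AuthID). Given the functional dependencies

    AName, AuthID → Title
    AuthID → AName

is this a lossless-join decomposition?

No

Common attributes: Book1 ∩ Book2 = {AName, AuthID}.
Closure of {AName, AuthID}: AName, AuthID → Title applies, adding Title. So (AName, AuthID)⁺ = {AName, Title, AuthID}.
The closure contains neither all of Book1 = {AName, Price, Title, AuthID} nor all of Book2 = {AName, PName, AuthID}, so the common attributes are not a superkey of either fragment. The join is lossy.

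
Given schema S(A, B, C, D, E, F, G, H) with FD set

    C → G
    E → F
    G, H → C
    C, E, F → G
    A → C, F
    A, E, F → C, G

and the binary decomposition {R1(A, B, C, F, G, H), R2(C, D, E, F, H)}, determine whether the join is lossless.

Common attributes: R1 ∩ R2 = {C, F, H}.
Closure of {C, F, H}: C → G applies, adding G. So (C, F, H)⁺ = {C, F, G, H}.
The closure contains neither all of R1 = {A, B, C, F, G, H} nor all of R2 = {C, D, E, F, H}, so the common attributes are not a superkey of either fragment. The join is lossy.

No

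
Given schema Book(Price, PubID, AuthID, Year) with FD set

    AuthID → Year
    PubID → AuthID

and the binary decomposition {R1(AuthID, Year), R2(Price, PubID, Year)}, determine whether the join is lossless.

No

Common attributes: R1 ∩ R2 = {Year}.
No dependency enlarges {Year}, so (Year)⁺ = {Year}.
The closure contains neither all of R1 = {AuthID, Year} nor all of R2 = {Price, PubID, Year}, so the common attributes are not a superkey of either fragment. The join is lossy.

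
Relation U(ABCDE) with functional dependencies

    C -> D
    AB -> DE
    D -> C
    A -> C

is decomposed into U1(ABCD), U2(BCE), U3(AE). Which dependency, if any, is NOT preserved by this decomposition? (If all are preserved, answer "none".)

Check AB → DE: no single fragment contains all of {ABDE}, and the restricted closure of {AB} across the fragments never reaches {DE}.
C → D is preserved.
D → C is preserved.
A → C is preserved.

AB -> DE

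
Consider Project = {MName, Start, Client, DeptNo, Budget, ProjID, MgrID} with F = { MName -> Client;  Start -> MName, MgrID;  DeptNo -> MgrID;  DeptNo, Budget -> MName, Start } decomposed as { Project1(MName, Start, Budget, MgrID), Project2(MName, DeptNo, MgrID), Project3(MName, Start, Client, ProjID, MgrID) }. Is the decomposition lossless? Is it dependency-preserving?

lossy and not dependency-preserving

Lossless test (chase): Rows 1 and 2 agree on MName; apply MName→Client and equate their Client entries. Rows 1 and 3 agree on MName; apply MName→Client and equate their Client entries. No row becomes fully distinguished — the join is lossy.
Dependency preservation: the restricted closure of {DeptNo, Budget} across the fragments never reaches {MName, Start}, so DeptNo, Budget → MName, Start cannot be enforced without a join — not preserved.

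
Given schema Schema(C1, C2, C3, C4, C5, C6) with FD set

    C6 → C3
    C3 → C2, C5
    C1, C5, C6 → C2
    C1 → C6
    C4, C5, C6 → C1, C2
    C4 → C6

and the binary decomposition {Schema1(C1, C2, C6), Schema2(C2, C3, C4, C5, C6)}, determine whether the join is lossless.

No

Common attributes: Schema1 ∩ Schema2 = {C2, C6}.
Closure of {C2, C6}: C6 → C3 applies, adding C3; C3 → C2, C5 applies, adding C5. So (C2, C6)⁺ = {C2, C3, C5, C6}.
The closure contains neither all of Schema1 = {C1, C2, C6} nor all of Schema2 = {C2, C3, C4, C5, C6}, so the common attributes are not a superkey of either fragment. The join is lossy.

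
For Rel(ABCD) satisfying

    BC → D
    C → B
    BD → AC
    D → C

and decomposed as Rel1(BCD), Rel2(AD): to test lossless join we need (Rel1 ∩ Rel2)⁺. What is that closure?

Rel1 ∩ Rel2 = {D}.
D → C applies, adding C
C → B applies, adding B
BD → AC applies, adding A
Closure: {ABCD}.

ABCD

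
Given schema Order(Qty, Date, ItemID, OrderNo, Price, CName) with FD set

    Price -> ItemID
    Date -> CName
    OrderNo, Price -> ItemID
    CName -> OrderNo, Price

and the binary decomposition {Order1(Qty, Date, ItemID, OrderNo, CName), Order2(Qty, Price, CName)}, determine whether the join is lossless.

Yes

Common attributes: Order1 ∩ Order2 = {Qty, CName}.
Closure of {Qty, CName}: CName → OrderNo, Price applies, adding OrderNo, Price; Price → ItemID applies, adding ItemID. So (Qty, CName)⁺ = {Qty, ItemID, OrderNo, Price, CName}.
This closure contains every attribute of Order2, so Order1 ∩ Order2 → Order2. The join is lossless.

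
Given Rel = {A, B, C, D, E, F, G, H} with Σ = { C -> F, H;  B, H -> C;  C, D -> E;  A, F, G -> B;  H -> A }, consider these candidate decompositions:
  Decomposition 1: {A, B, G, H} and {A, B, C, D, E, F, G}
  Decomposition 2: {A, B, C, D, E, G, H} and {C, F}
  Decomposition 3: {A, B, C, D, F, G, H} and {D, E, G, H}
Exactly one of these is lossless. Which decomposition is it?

Decomposition 2

Decomposition 1: common = {A, B, G}, closure = {A, B, G} → lossy.
Decomposition 2: common = {C}, closure = {A, C, F, H} → lossless.
Decomposition 3: common = {D, G, H}, closure = {A, D, G, H} → lossy.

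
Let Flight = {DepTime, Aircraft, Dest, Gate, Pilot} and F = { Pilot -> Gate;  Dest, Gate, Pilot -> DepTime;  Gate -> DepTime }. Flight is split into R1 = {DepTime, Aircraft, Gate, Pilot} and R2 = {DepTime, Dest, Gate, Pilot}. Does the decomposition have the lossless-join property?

Common attributes: R1 ∩ R2 = {DepTime, Gate, Pilot}.
No dependency enlarges {DepTime, Gate, Pilot}, so (DepTime, Gate, Pilot)⁺ = {DepTime, Gate, Pilot}.
The closure contains neither all of R1 = {DepTime, Aircraft, Gate, Pilot} nor all of R2 = {DepTime, Dest, Gate, Pilot}, so the common attributes are not a superkey of either fragment. The join is lossy.

No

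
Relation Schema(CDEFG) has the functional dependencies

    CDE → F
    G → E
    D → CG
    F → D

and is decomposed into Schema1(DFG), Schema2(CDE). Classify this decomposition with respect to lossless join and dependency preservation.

Lossless test: (D)⁺ = {CDEFG}, which contains all of one fragment — lossless.
Dependency preservation: the restricted closure of {G} across the fragments never reaches {E}, so G → E cannot be enforced without a join — not preserved.

lossless but not dependency-preserving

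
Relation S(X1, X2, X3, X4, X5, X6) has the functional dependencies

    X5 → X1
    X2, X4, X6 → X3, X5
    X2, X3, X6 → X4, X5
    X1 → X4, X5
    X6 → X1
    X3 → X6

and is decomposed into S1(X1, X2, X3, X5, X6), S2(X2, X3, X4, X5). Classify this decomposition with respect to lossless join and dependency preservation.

lossless and dependency-preserving

Lossless test: (X2, X3, X5)⁺ = {X1, X2, X3, X4, X5, X6}, which contains all of one fragment — lossless.
Dependency preservation: X2, X4, X6 → X3, X5; X2, X3, X6 → X4, X5; X1 → X4, X5 are not contained in any single fragment, but the restricted closure of each left-hand side across the fragments still reaches the right-hand side; the remaining FDs each lie inside some fragment. All dependencies are preserved.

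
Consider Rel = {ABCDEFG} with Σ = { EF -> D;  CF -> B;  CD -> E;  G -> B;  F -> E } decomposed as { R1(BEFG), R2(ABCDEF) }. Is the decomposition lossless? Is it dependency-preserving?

lossy but dependency-preserving

Lossless test: (BEF)⁺ = {BDEF}, which is a superkey of neither fragment — lossy.
Dependency preservation: every FD's attributes lie within a single fragment, so each can be enforced locally — preserved.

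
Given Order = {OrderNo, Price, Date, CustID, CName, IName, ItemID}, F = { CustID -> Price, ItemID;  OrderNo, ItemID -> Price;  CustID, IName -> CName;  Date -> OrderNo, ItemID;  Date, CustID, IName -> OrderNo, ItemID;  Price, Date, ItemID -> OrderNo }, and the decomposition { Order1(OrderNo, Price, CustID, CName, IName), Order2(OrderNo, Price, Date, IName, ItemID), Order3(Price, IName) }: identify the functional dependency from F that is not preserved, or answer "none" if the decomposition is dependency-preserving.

CustID -> Price, ItemID

Check CustID → Price, ItemID: no single fragment contains all of {Price, CustID, ItemID}, and the restricted closure of {CustID} across the fragments never reaches {Price, ItemID}.
OrderNo, ItemID → Price is preserved.
CustID, IName → CName is preserved.
Date → OrderNo, ItemID is preserved.
Date, CustID, IName → OrderNo, ItemID is preserved.
Price, Date, ItemID → OrderNo is preserved.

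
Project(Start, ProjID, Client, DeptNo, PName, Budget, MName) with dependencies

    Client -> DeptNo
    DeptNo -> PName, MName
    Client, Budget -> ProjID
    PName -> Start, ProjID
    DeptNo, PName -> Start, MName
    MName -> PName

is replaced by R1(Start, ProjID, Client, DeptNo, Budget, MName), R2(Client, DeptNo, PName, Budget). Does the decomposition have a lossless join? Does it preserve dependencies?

Lossless test: (Client, DeptNo, Budget)⁺ = {Start, ProjID, Client, DeptNo, PName, Budget, MName}, which contains all of one fragment — lossless.
Dependency preservation: the restricted closure of {PName} across the fragments never reaches {Start, ProjID}, so PName → Start, ProjID cannot be enforced without a join — not preserved.

lossless but not dependency-preserving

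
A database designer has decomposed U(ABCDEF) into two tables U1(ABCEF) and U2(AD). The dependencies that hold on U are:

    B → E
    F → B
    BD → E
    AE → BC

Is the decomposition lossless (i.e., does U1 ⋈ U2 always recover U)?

No

Common attributes: U1 ∩ U2 = {A}.
No dependency enlarges {A}, so (A)⁺ = {A}.
The closure contains neither all of U1 = {ABCEF} nor all of U2 = {AD}, so the common attributes are not a superkey of either fragment. The join is lossy.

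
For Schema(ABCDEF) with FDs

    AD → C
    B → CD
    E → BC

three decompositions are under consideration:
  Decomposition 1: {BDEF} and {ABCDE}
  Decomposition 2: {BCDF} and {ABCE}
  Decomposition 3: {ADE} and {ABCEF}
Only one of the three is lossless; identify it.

Decomposition 1: common = {BDE}, closure = {BCDE} → lossy.
Decomposition 2: common = {BC}, closure = {BCD} → lossy.
Decomposition 3: common = {AE}, closure = {ABCDE} → lossless.

Decomposition 3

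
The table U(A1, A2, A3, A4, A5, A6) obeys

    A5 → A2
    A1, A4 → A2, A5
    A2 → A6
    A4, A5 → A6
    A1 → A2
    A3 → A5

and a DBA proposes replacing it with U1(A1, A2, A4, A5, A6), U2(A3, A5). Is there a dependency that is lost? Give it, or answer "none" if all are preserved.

A5 → A2 lies within U1.
A1, A4 → A2, A5 lies within U1.
A2 → A6 lies within U1.
A4, A5 → A6 lies within U1.
A1 → A2 lies within U1.
A3 → A5 lies within U2.
Every dependency is enforceable on the fragments, so the decomposition is dependency-preserving.

none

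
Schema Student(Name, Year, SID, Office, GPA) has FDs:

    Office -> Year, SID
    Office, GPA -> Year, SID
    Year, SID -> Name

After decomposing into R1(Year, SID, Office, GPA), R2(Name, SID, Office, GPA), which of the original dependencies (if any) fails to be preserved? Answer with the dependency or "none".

Year, SID -> Name

Check Year, SID → Name: no single fragment contains all of {Name, Year, SID}, and the restricted closure of {Year, SID} across the fragments never reaches {Name}.
Office → Year, SID is preserved.
Office, GPA → Year, SID is preserved.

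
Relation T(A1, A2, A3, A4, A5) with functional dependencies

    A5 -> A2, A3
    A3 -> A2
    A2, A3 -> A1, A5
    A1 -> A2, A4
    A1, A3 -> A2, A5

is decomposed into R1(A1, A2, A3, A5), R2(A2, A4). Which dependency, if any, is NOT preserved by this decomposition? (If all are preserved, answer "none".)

A1 -> A2, A4

Check A1 → A2, A4: no single fragment contains all of {A1, A2, A4}, and the restricted closure of {A1} across the fragments never reaches {A2, A4}.
A5 → A2, A3 is preserved.
A3 → A2 is preserved.
A2, A3 → A1, A5 is preserved.
A1, A3 → A2, A5 is preserved.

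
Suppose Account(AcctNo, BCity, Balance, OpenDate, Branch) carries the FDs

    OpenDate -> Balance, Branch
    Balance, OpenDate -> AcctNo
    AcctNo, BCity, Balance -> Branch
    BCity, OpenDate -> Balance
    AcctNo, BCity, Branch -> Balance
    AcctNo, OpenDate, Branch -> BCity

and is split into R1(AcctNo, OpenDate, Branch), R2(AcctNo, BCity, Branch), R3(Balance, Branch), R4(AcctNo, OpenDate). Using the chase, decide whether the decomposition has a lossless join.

Chase test. Columns are AcctNo, BCity, Balance, OpenDate, Branch; row i has aⱼ where attribute j ∈ Ri, else bᵢⱼ.
Initial tableau (one row per fragment):
  row 1: a1 b12 b13 a4 a5
  row 2: a1 a2 b23 b24 a5
  row 3: b31 b32 a3 b34 a5
  row 4: a1 b42 b43 a4 b45
Rows 1 and 4 agree on OpenDate; apply OpenDate→Balance, Branch and equate their Balance, Branch entries.
Rows 1 and 4 agree on AcctNo, OpenDate, Branch; apply AcctNo, OpenDate, Branch→BCity and equate their BCity entries.
No row becomes fully distinguished — the join is lossy.

No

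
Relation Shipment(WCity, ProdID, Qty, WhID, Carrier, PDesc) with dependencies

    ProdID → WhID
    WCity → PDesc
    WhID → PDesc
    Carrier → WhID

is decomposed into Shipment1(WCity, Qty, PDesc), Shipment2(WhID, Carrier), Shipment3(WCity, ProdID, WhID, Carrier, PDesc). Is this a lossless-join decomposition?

No

Chase test. Columns are WCity, ProdID, Qty, WhID, Carrier, PDesc; row i has aⱼ where attribute j ∈ Shipmenti, else bᵢⱼ.
Initial tableau (one row per fragment):
  row 1: a1 b12 a3 b14 b15 a6
  row 2: b21 b22 b23 a4 a5 b26
  row 3: a1 a2 b33 a4 a5 a6
Rows 2 and 3 agree on WhID; apply WhID→PDesc and equate their PDesc entries.
No row becomes fully distinguished — the join is lossy.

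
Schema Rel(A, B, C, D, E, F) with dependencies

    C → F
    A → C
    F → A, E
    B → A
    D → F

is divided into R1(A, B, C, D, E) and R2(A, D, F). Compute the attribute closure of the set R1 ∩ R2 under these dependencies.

A, C, D, E, F

R1 ∩ R2 = {A, D}.
A → C applies, adding C
D → F applies, adding F
F → A, E applies, adding E
Closure: {A, C, D, E, F}.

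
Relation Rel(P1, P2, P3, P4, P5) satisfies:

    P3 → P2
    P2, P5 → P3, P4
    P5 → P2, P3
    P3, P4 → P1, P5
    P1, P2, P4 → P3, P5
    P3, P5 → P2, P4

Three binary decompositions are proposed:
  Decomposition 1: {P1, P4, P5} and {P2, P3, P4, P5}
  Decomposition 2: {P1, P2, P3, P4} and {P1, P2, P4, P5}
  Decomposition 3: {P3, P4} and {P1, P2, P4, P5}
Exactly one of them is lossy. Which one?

Decomposition 3

Decomposition 1: common = {P4, P5}, closure = {P1, P2, P3, P4, P5} → lossless.
Decomposition 2: common = {P1, P2, P4}, closure = {P1, P2, P3, P4, P5} → lossless.
Decomposition 3: common = {P4}, closure = {P4} → lossy.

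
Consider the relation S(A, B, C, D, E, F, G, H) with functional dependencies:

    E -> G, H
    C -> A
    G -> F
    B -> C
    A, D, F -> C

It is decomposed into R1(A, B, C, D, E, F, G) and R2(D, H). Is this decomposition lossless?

Common attributes: R1 ∩ R2 = {D}.
No dependency enlarges {D}, so (D)⁺ = {D}.
The closure contains neither all of R1 = {A, B, C, D, E, F, G} nor all of R2 = {D, H}, so the common attributes are not a superkey of either fragment. The join is lossy.

No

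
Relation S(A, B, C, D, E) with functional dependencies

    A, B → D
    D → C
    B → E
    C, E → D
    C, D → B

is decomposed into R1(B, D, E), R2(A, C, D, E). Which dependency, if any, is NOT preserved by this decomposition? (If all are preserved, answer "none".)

Check A, B → D: no single fragment contains all of {A, B, D}, and the restricted closure of {A, B} across the fragments never reaches {D}.
D → C is preserved.
B → E is preserved.
C, E → D is preserved.
C, D → B is preserved.

A, B → D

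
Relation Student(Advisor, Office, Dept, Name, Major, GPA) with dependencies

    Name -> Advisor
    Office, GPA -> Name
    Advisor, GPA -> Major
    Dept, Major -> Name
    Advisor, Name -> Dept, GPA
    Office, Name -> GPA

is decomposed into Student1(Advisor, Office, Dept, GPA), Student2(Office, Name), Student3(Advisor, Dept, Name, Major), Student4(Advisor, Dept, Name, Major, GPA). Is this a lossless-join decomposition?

Yes

Chase test. Columns are Advisor, Office, Dept, Name, Major, GPA; row i has aⱼ where attribute j ∈ Studenti, else bᵢⱼ.
Initial tableau (one row per fragment):
  row 1: a1 a2 a3 b14 b15 a6
  row 2: b21 a2 b23 a4 b25 b26
  row 3: a1 b32 a3 a4 a5 b36
  row 4: a1 b42 a3 a4 a5 a6
Rows 2 and 3 agree on Name; apply Name→Advisor and equate their Advisor entries.
Rows 1 and 4 agree on Advisor, GPA; apply Advisor, GPA→Major and equate their Major entries.
Rows 1 and 3 agree on Dept, Major; apply Dept, Major→Name and equate their Name entries.
Rows 1 and 2 agree on Advisor, Name; apply Advisor, Name→Dept, GPA and equate their Dept, GPA entries.
Rows 1 and 3 agree on Advisor, Name; apply Advisor, Name→Dept, GPA and equate their Dept, GPA entries.
Rows 1 and 2 agree on Advisor, GPA; apply Advisor, GPA→Major and equate their Major entries.
Row 1 is now all distinguished symbols — the join is lossless.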